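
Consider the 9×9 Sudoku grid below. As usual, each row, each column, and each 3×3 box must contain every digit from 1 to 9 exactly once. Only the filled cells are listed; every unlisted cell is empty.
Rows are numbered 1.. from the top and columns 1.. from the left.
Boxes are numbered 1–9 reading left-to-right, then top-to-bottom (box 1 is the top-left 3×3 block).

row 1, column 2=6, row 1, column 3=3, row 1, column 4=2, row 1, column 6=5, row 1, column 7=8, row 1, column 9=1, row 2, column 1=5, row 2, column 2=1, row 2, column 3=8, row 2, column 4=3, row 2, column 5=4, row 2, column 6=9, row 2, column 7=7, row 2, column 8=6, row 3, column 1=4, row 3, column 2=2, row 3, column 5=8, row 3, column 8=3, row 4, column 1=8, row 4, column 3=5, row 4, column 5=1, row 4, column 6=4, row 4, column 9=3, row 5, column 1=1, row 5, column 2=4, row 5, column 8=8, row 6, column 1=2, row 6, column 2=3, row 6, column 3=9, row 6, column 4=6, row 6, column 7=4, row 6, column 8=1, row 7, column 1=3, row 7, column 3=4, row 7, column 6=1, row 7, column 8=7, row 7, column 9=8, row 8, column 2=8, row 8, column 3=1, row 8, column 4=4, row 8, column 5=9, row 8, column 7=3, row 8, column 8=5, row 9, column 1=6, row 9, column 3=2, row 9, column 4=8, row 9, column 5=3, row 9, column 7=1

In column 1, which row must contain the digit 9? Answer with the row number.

1

Consider where 9 can go in column 1.
row 8, column 1 is out (row 8 already has a 9).
So the only cell in column 1 that can hold 9 is row 1, column 1.
That is row 1.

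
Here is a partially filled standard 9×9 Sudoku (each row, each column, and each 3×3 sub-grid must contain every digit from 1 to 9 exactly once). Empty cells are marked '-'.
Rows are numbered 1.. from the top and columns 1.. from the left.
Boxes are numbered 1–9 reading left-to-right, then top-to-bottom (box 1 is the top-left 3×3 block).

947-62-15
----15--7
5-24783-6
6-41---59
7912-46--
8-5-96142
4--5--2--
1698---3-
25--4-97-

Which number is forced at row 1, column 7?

Row 1 already contains {1, 2, 4, 5, 6, 7, 9}.
Column 7 already contains {1, 2, 3, 6, 9}.
Its 3×3 block (box 3) already contains {1, 3, 5, 6, 7}.
The only value from 1–9 not eliminated is 8, so row 1, column 7 = 8.

8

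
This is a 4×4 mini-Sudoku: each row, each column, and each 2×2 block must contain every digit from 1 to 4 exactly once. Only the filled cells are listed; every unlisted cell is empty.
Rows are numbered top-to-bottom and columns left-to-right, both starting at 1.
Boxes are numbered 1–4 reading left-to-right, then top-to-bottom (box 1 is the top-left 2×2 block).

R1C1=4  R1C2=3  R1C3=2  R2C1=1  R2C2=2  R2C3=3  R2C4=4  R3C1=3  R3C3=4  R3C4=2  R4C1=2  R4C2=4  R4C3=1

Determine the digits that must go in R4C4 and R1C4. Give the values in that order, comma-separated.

For R4C4:
  Row 4 already contains {1, 2, 4}.
  Column 4 already contains {2, 4}.
  Its 2×2 block (box 4) already contains {1, 2, 4}.
  The only value from 1–4 not eliminated is 3, so R4C4 = 3.
For R1C4:
  Row 1 already contains {2, 3, 4}.
  Column 4 already contains {2, 4}.
  Its 2×2 block (box 2) already contains {2, 3, 4}.
  The only value from 1–4 not eliminated is 1, so R1C4 = 1.

3,1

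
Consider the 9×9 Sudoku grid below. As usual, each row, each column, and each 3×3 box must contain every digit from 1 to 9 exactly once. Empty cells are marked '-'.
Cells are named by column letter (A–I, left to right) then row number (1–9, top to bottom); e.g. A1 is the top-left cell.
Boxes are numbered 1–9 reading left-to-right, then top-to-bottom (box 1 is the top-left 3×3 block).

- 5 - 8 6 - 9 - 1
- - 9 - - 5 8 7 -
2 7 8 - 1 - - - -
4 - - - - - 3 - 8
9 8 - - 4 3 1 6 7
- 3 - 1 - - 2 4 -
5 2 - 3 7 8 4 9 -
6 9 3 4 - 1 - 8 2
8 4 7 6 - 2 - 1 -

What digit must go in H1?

2

Cell H1 itself could take any of {2, 3} by direct elimination.
Consider where 2 can go in box 3.
I2 is out (column I already has a 2).
G3 is out (row 3 already has a 2).
H3 is out (row 3 already has a 2).
I3 is out (row 3 already has a 2).
So the only cell in box 3 that can hold 2 is H1.
Therefore H1 = 2.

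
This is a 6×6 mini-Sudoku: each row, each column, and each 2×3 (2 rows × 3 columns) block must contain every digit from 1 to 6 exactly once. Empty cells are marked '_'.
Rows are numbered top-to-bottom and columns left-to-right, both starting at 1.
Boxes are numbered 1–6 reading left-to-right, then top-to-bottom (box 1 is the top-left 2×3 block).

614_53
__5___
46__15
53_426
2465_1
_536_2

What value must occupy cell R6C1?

1

Row 6 already contains {2, 3, 5, 6}.
Column 1 already contains {2, 4, 5, 6}.
Its 2×3 block (box 5) already contains {2, 3, 4, 5, 6}.
The only value from 1–6 not eliminated is 1, so R6C1 = 1.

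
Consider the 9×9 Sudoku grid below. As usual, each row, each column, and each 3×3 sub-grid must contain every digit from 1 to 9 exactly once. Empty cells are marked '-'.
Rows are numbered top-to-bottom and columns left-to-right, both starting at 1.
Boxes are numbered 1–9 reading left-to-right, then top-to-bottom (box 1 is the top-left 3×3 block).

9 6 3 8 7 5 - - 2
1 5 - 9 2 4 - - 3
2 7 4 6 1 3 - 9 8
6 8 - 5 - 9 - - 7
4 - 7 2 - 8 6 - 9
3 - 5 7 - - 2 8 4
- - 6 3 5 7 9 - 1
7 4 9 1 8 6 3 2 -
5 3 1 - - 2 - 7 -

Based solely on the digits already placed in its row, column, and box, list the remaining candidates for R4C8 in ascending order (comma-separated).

1,3

Row 4 already contains {5, 6, 7, 8, 9}.
Column 8 already contains {2, 7, 8, 9}.
Its 3×3 block (box 6) already contains {2, 4, 6, 7, 8, 9}.
Removing those from 1–9 leaves {1, 3} as the candidates for R4C8.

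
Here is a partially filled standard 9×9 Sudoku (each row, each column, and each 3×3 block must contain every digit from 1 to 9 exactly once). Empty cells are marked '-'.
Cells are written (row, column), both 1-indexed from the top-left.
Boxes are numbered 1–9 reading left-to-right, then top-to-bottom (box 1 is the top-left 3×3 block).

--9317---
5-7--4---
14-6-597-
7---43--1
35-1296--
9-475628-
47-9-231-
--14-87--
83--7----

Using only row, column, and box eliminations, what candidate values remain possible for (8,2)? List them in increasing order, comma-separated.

Row 8 already contains {1, 4, 7, 8}.
Column 2 already contains {3, 4, 5, 7}.
Its 3×3 block (box 7) already contains {1, 3, 4, 7, 8}.
Removing those from 1–9 leaves {2, 6, 9} as the candidates for (8,2).

2,6,9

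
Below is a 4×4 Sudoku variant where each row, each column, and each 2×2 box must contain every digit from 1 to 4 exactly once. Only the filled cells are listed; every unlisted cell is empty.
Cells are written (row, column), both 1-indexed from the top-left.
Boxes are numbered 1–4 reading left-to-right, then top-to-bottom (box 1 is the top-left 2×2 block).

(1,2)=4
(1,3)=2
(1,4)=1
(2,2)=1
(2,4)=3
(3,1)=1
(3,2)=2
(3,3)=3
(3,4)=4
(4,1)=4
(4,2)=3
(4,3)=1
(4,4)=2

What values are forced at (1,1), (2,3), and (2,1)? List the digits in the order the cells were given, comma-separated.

For (1,1):
  Row 1 already contains {1, 2, 4}.
  Column 1 already contains {1, 4}.
  Its 2×2 block (box 1) already contains {1, 4}.
  The only value from 1–4 not eliminated is 3, so (1,1) = 3.
For (2,3):
  Row 2 already contains {1, 3}.
  Column 3 already contains {1, 2, 3}.
  Its 2×2 block (box 2) already contains {1, 2, 3}.
  The only value from 1–4 not eliminated is 4, so (2,3) = 4.
For (2,1):
  Row 2 already contains {1, 3}.
  Column 1 already contains {1, 4}.
  Its 2×2 block (box 1) already contains {1, 4}.
  The only value from 1–4 not eliminated is 2, so (2,1) = 2.

3,4,2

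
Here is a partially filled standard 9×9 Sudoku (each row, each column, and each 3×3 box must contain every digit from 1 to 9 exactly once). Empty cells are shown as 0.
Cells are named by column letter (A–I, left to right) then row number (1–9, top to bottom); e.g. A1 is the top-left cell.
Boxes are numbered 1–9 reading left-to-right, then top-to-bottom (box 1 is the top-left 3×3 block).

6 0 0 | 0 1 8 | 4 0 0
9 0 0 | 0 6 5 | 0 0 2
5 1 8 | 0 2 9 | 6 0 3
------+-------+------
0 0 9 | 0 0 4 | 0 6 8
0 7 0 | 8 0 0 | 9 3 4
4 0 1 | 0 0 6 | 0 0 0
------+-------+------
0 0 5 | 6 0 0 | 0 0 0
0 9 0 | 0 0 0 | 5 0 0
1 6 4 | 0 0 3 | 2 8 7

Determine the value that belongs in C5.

Cell C5 itself could take any of {2, 6} by direct elimination.
Consider where 6 can go in row 5.
A5 is out (column A already has a 6).
E5 is out (column E already has a 6).
F5 is out (column F already has a 6).
So the only cell in row 5 that can hold 6 is C5.
Therefore C5 = 6.

6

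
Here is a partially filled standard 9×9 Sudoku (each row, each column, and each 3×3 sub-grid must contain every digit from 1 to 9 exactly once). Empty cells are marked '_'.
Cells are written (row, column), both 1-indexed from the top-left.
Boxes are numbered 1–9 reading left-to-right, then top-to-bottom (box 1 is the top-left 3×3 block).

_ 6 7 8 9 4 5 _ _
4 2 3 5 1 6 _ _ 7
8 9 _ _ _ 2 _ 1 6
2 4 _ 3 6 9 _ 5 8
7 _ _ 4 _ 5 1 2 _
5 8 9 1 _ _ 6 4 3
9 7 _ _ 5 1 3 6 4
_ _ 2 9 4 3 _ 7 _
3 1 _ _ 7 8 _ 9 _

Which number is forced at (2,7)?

Cell (2,7) itself could take any of {8, 9} by direct elimination.
Consider where 9 can go in row 2.
(2,8) is out (column 8 already has a 9).
So the only cell in row 2 that can hold 9 is (2,7).
Therefore (2,7) = 9.

9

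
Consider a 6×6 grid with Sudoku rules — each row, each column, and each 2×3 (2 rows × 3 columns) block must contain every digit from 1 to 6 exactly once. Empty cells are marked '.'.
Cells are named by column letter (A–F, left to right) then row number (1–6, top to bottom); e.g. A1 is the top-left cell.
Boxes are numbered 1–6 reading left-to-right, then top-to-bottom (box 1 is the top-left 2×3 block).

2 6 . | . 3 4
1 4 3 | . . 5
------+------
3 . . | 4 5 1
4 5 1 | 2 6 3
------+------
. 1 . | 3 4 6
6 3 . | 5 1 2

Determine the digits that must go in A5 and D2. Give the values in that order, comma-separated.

5,6

For A5:
  Row 5 already contains {1, 3, 4, 6}.
  Column A already contains {1, 2, 3, 4, 6}.
  Its 2×3 block (box 5) already contains {1, 3, 6}.
  The only value from 1–6 not eliminated is 5, so A5 = 5.
For D2:
  Row 2 already contains {1, 3, 4, 5}.
  Column D already contains {2, 3, 4, 5}.
  Its 2×3 block (box 2) already contains {3, 4, 5}.
  The only value from 1–6 not eliminated is 6, so D2 = 6.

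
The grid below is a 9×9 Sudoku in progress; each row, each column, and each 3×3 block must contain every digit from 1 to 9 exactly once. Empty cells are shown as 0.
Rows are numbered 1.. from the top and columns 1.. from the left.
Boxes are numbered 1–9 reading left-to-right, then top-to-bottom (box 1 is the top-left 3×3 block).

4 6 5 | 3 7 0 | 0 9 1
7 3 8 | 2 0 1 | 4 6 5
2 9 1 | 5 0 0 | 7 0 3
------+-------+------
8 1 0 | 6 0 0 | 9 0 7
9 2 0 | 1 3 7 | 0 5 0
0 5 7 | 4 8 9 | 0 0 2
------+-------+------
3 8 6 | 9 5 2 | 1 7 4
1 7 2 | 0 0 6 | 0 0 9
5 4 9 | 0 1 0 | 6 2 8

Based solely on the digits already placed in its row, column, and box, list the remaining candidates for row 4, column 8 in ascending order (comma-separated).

Row 4 already contains {1, 6, 7, 8, 9}.
Column 8 already contains {2, 5, 6, 7, 9}.
Its 3×3 block (box 6) already contains {2, 5, 7, 9}.
Removing those from 1–9 leaves {3, 4} as the candidates for row 4, column 8.

3,4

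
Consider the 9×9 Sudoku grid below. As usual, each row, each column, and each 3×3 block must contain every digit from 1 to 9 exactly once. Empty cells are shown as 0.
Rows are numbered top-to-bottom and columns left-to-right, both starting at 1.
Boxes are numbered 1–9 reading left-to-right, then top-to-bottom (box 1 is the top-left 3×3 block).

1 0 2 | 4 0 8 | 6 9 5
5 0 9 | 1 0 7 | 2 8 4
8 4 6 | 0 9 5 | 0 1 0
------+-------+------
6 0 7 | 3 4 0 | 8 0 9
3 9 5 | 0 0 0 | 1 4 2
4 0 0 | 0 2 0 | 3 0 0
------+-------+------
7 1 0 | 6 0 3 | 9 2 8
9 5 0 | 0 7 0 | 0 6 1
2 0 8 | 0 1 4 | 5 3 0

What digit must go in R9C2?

6

Row 9 already contains {1, 2, 3, 4, 5, 8}.
Column 2 already contains {1, 4, 5, 9}.
Its 3×3 block (box 7) already contains {1, 2, 5, 7, 8, 9}.
The only value from 1–9 not eliminated is 6, so R9C2 = 6.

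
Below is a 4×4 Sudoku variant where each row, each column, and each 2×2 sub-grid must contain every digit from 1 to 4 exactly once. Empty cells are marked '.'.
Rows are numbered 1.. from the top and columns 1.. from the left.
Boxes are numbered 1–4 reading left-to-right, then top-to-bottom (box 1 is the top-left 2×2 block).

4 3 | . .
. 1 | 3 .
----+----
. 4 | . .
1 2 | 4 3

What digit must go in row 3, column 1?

Row 3 already contains {4}.
Column 1 already contains {1, 4}.
Its 2×2 block (box 3) already contains {1, 2, 4}.
The only value from 1–4 not eliminated is 3, so row 3, column 1 = 3.

3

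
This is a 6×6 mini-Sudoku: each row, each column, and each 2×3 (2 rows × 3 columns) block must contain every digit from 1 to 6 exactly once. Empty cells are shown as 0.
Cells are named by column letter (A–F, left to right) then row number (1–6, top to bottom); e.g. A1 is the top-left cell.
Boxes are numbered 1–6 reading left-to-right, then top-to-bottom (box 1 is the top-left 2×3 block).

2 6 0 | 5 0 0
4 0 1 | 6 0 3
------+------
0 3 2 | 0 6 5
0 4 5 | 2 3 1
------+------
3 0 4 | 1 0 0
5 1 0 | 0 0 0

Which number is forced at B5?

2

Row 5 already contains {1, 3, 4}.
Column B already contains {1, 3, 4, 6}.
Its 2×3 block (box 5) already contains {1, 3, 4, 5}.
The only value from 1–6 not eliminated is 2, so B5 = 2.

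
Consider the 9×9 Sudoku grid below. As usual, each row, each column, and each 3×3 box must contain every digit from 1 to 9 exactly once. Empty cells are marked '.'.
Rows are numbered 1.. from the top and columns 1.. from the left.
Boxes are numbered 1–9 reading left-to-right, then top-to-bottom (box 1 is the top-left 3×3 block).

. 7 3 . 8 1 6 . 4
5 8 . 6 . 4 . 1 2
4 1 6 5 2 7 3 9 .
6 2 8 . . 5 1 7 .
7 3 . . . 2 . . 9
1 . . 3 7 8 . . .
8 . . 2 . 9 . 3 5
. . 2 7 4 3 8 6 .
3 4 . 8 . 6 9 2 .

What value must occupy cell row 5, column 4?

1

Cell row 5, column 4 itself could take any of {1, 4} by direct elimination.
Consider where 1 can go in column 4.
row 1, column 4 is out (row 1 already has a 1).
row 4, column 4 is out (row 4 already has a 1).
So the only cell in column 4 that can hold 1 is row 5, column 4.
Therefore row 5, column 4 = 1.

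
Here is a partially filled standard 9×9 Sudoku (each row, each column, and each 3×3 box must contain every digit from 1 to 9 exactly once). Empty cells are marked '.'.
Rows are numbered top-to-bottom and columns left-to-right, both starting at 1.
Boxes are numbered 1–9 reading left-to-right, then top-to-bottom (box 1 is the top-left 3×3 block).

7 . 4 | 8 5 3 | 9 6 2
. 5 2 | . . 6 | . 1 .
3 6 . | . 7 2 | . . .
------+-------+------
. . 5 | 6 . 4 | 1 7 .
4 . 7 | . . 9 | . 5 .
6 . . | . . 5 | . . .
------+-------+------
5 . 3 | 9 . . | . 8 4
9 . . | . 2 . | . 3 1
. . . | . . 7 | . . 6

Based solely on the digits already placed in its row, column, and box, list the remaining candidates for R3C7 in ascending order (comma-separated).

4,5,8

Row 3 already contains {2, 3, 6, 7}.
Column 7 already contains {1, 9}.
Its 3×3 block (box 3) already contains {1, 2, 6, 9}.
Removing those from 1–9 leaves {4, 5, 8} as the candidates for R3C7.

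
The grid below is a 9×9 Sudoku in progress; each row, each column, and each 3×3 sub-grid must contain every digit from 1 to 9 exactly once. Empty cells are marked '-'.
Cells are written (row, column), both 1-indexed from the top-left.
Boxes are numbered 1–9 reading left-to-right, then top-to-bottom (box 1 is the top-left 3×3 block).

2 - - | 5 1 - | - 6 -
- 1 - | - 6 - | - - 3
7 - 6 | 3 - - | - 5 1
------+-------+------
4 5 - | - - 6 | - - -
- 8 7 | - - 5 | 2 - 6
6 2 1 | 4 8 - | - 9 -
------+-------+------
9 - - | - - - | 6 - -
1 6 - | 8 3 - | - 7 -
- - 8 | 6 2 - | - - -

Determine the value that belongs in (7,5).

Cell (7,5) itself could take any of {4, 5, 7} by direct elimination.
Consider where 5 can go in box 8.
(7,4) is out (column 4 already has a 5).
(7,6) is out (column 6 already has a 5).
(8,6) is out (column 6 already has a 5).
(9,6) is out (column 6 already has a 5).
So the only cell in box 8 that can hold 5 is (7,5).
Therefore (7,5) = 5.

5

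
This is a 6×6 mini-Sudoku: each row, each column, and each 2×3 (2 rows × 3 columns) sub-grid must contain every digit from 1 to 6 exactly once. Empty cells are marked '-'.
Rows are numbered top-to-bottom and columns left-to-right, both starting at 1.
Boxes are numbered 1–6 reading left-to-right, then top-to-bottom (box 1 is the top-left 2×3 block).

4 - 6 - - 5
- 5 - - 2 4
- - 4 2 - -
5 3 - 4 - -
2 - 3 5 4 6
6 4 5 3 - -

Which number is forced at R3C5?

Cell R3C5 itself could take any of {1, 3, 5, 6} by direct elimination.
Consider where 5 can go in column 5.
R1C5 is out (row 1 already has a 5).
R4C5 is out (row 4 already has a 5).
R6C5 is out (row 6 already has a 5).
So the only cell in column 5 that can hold 5 is R3C5.
Therefore R3C5 = 5.

5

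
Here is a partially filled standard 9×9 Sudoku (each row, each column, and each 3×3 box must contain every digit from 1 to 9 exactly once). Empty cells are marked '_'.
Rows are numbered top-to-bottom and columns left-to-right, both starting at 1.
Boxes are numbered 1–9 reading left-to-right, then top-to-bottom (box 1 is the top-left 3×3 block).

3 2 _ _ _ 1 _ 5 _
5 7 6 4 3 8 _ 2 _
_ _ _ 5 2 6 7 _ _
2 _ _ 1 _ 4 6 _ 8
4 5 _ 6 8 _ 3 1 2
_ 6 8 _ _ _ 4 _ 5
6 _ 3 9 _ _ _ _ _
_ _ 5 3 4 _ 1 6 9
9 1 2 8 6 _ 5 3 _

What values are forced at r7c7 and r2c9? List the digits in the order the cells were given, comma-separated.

2,1

For r7c7:
  Consider where 2 can go in column 7.
  r1c7 is out (row 1 already has a 2).
  r2c7 is out (row 2 already has a 2).
  So the only cell in column 7 that can hold 2 is r7c7.
  So r7c7 = 2.
For r2c9:
  Row 2 already contains {2, 3, 4, 5, 6, 7, 8}.
  Column 9 already contains {2, 5, 8, 9}.
  Its 3×3 block (box 3) already contains {2, 5, 7}.
  The only value from 1–9 not eliminated is 1, so r2c9 = 1.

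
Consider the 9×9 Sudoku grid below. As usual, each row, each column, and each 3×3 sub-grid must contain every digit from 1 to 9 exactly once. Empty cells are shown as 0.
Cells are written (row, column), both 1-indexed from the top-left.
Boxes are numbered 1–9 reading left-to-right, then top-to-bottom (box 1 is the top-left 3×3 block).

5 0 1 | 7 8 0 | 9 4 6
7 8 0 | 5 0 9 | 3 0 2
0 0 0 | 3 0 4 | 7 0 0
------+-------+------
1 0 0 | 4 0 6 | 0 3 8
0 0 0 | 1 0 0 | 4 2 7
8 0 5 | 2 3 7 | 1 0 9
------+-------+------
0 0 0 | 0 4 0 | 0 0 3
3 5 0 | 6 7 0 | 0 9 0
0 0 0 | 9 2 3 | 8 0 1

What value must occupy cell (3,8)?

Cell (3,8) itself could take any of {1, 5, 8} by direct elimination.
Consider where 8 can go in box 3.
(2,8) is out (row 2 already has a 8).
(3,9) is out (column 9 already has a 8).
So the only cell in box 3 that can hold 8 is (3,8).
Therefore (3,8) = 8.

8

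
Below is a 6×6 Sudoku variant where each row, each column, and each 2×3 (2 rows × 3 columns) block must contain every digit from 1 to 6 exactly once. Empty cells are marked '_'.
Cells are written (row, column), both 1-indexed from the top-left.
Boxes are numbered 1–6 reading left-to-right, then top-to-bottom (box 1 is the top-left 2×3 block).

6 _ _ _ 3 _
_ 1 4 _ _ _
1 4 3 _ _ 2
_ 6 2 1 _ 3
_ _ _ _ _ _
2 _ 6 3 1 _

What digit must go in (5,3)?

Cell (5,3) itself could take any of {1, 5} by direct elimination.
Consider where 1 can go in row 5.
(5,1) is out (column 1 already has a 1).
(5,2) is out (column 2 already has a 1).
(5,4) is out (column 4 already has a 1).
(5,5) is out (column 5 already has a 1).
(5,6) is out (box 6 already has a 1).
So the only cell in row 5 that can hold 1 is (5,3).
Therefore (5,3) = 1.

1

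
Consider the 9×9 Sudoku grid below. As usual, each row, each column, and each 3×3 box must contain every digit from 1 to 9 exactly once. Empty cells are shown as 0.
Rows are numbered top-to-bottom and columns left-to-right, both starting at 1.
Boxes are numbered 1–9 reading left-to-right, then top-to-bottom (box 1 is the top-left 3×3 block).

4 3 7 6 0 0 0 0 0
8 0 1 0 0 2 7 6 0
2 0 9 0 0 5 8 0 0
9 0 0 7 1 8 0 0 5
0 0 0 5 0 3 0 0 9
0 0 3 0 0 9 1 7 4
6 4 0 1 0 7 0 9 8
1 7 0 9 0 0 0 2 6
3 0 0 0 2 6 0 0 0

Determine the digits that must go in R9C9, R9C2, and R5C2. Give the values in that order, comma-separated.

For R9C9:
  Consider where 7 can go in row 9.
  R9C2 is out (column 2 already has a 7).
  R9C3 is out (column 3 already has a 7).
  R9C4 is out (column 4 already has a 7).
  R9C7 is out (column 7 already has a 7).
  R9C8 is out (column 8 already has a 7).
  So the only cell in row 9 that can hold 7 is R9C9.
  So R9C9 = 7.
For R9C2:
  Consider where 9 can go in column 2.
  R2C2 is out (box 1 already has a 9).
  R3C2 is out (row 3 already has a 9).
  R4C2 is out (row 4 already has a 9).
  R5C2 is out (row 5 already has a 9).
  R6C2 is out (row 6 already has a 9).
  So the only cell in column 2 that can hold 9 is R9C2.
  So R9C2 = 9.
For R5C2:
  Consider where 1 can go in column 2.
  R2C2 is out (row 2 already has a 1).
  R3C2 is out (box 1 already has a 1).
  R4C2 is out (row 4 already has a 1).
  R6C2 is out (row 6 already has a 1).
  R9C2 is out (box 7 already has a 1).
  So the only cell in column 2 that can hold 1 is R5C2.
  So R5C2 = 1.

7,9,1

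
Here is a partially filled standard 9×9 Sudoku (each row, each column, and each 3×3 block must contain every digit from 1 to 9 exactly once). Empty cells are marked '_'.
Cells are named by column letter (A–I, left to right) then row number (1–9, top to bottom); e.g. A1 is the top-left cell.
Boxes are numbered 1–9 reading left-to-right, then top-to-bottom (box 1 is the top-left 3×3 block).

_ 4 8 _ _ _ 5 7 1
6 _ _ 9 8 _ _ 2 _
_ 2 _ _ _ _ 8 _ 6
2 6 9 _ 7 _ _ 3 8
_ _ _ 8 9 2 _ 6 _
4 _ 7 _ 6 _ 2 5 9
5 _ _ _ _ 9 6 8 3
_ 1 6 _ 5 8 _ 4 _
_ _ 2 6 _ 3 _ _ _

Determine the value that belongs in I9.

5

Cell I9 itself could take any of {5, 7} by direct elimination.
Consider where 5 can go in column I.
I2 is out (box 3 already has a 5).
I5 is out (box 6 already has a 5).
I8 is out (row 8 already has a 5).
So the only cell in column I that can hold 5 is I9.
Therefore I9 = 5.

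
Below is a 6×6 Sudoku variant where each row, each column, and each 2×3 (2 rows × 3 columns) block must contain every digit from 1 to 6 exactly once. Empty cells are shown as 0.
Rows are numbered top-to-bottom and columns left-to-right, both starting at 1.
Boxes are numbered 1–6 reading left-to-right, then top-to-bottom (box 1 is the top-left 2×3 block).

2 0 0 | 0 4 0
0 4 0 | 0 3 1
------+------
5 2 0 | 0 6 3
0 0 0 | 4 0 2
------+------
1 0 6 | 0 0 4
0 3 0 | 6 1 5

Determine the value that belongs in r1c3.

Cell r1c3 itself could take any of {1, 3, 5} by direct elimination.
Consider where 3 can go in box 1.
r1c2 is out (column 2 already has a 3).
r2c1 is out (row 2 already has a 3).
r2c3 is out (row 2 already has a 3).
So the only cell in box 1 that can hold 3 is r1c3.
Therefore r1c3 = 3.

3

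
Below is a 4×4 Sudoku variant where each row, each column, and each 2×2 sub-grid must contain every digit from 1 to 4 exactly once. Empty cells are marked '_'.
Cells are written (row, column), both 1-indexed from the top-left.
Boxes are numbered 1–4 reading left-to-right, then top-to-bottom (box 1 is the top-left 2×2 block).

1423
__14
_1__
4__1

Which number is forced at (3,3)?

4

Cell (3,3) itself could take any of {3, 4} by direct elimination.
Consider where 4 can go in row 3.
(3,1) is out (column 1 already has a 4).
(3,4) is out (column 4 already has a 4).
So the only cell in row 3 that can hold 4 is (3,3).
Therefore (3,3) = 4.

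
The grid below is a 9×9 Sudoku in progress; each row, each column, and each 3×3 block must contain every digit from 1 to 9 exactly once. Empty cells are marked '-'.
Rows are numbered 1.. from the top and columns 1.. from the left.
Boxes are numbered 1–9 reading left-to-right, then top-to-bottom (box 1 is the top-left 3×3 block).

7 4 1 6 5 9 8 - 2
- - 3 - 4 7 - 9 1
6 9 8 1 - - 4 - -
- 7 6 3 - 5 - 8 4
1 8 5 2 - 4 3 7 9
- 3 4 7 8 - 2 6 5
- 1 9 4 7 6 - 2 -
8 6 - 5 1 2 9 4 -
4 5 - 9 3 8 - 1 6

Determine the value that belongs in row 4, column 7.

1

Row 4 already contains {3, 4, 5, 6, 7, 8}.
Column 7 already contains {2, 3, 4, 8, 9}.
Its 3×3 block (box 6) already contains {2, 3, 4, 5, 6, 7, 8, 9}.
The only value from 1–9 not eliminated is 1, so row 4, column 7 = 1.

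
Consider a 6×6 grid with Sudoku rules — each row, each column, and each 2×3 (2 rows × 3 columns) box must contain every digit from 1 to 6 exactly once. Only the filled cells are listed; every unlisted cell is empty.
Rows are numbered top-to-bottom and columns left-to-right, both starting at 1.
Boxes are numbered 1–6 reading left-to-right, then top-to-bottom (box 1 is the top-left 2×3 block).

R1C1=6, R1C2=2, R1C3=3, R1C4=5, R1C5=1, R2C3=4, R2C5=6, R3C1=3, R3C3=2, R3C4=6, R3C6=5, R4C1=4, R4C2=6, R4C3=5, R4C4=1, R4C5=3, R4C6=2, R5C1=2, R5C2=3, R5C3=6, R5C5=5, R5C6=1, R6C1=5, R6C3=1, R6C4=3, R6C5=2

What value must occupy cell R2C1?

Row 2 already contains {4, 6}.
Column 1 already contains {2, 3, 4, 5, 6}.
Its 2×3 block (box 1) already contains {2, 3, 4, 6}.
The only value from 1–6 not eliminated is 1, so R2C1 = 1.

1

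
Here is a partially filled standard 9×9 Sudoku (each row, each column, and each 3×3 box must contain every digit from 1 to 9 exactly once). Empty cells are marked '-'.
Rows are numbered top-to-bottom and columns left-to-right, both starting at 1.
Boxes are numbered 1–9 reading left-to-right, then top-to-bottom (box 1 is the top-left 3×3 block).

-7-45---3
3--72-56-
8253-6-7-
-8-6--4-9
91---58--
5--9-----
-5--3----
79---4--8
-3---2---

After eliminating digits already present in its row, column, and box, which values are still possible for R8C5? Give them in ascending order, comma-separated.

1,6

Row 8 already contains {4, 7, 8, 9}.
Column 5 already contains {2, 3, 5}.
Its 3×3 block (box 8) already contains {2, 3, 4}.
Removing those from 1–9 leaves {1, 6} as the candidates for R8C5.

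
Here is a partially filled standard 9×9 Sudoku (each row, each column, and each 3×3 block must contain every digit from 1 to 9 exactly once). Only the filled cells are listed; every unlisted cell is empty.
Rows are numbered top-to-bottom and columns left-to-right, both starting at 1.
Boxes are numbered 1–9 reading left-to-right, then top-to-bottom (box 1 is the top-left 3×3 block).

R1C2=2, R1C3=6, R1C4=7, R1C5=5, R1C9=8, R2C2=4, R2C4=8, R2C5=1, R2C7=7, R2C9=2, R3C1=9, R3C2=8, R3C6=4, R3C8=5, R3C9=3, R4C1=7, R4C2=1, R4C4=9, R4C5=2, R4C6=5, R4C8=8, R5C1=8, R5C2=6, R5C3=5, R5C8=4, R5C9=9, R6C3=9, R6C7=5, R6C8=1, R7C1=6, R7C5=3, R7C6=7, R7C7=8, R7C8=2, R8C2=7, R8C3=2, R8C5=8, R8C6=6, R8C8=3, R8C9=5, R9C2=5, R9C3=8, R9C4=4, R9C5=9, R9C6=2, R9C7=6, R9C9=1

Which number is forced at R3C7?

Row 3 already contains {3, 4, 5, 8, 9}.
Column 7 already contains {5, 6, 7, 8}.
Its 3×3 block (box 3) already contains {2, 3, 5, 7, 8}.
The only value from 1–9 not eliminated is 1, so R3C7 = 1.

1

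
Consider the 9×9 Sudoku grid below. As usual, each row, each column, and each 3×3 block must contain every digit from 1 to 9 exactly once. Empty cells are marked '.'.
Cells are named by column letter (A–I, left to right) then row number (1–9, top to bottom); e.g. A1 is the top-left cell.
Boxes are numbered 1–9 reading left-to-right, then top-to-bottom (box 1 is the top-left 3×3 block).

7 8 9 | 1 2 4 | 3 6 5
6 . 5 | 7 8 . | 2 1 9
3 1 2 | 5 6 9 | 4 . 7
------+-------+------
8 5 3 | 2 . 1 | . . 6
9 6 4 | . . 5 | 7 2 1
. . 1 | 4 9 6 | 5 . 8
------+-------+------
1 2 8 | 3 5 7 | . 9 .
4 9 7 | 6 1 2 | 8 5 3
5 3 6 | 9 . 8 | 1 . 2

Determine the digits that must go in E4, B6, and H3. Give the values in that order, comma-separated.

For E4:
  Row 4 already contains {1, 2, 3, 5, 6, 8}.
  Column E already contains {1, 2, 5, 6, 8, 9}.
  Its 3×3 block (box 5) already contains {1, 2, 4, 5, 6, 9}.
  The only value from 1–9 not eliminated is 7, so E4 = 7.
For B6:
  Row 6 already contains {1, 4, 5, 6, 8, 9}.
  Column B already contains {1, 2, 3, 5, 6, 8, 9}.
  Its 3×3 block (box 4) already contains {1, 3, 4, 5, 6, 8, 9}.
  The only value from 1–9 not eliminated is 7, so B6 = 7.
For H3:
  Row 3 already contains {1, 2, 3, 4, 5, 6, 7, 9}.
  Column H already contains {1, 2, 5, 6, 9}.
  Its 3×3 block (box 3) already contains {1, 2, 3, 4, 5, 6, 7, 9}.
  The only value from 1–9 not eliminated is 8, so H3 = 8.

7,7,8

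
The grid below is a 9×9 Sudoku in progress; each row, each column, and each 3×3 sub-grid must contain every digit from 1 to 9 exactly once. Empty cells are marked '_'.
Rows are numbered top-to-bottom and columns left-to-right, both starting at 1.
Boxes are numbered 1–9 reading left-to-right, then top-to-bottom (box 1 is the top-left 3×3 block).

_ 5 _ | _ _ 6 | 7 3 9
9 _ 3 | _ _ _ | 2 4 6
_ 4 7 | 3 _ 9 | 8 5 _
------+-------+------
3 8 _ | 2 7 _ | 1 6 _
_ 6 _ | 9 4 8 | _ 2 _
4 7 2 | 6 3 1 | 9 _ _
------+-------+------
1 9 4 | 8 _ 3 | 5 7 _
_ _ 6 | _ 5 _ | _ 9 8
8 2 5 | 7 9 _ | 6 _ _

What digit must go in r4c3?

9

Row 4 already contains {1, 2, 3, 6, 7, 8}.
Column 3 already contains {2, 3, 4, 5, 6, 7}.
Its 3×3 block (box 4) already contains {2, 3, 4, 6, 7, 8}.
The only value from 1–9 not eliminated is 9, so r4c3 = 9.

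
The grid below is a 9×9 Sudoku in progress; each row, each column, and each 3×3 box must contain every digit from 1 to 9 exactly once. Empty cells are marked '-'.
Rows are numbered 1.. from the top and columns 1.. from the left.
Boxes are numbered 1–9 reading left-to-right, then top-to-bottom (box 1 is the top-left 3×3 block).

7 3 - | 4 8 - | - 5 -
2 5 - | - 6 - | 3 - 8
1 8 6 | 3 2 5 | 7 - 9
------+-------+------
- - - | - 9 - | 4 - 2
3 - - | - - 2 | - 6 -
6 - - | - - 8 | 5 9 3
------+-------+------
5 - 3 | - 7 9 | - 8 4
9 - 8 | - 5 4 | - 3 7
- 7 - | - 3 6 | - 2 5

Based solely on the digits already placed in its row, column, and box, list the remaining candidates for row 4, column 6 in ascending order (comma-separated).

Row 4 already contains {2, 4, 9}.
Column 6 already contains {2, 4, 5, 6, 8, 9}.
Its 3×3 block (box 5) already contains {2, 8, 9}.
Removing those from 1–9 leaves {1, 3, 7} as the candidates for row 4, column 6.

1,3,7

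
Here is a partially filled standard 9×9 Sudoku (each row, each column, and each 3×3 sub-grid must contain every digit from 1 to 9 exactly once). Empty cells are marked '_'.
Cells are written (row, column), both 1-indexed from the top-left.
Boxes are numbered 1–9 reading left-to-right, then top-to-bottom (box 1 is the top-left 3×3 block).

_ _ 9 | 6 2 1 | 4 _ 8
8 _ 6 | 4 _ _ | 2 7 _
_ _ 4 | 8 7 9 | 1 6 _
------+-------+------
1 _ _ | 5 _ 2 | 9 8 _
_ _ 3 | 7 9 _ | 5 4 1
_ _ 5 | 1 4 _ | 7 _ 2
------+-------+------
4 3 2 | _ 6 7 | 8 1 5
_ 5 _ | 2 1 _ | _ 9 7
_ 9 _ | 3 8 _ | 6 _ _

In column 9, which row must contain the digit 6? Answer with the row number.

4

Consider where 6 can go in column 9.
(2,9) is out (row 2 already has a 6).
(3,9) is out (row 3 already has a 6).
(9,9) is out (row 9 already has a 6).
So the only cell in column 9 that can hold 6 is (4,9).
That is row 4.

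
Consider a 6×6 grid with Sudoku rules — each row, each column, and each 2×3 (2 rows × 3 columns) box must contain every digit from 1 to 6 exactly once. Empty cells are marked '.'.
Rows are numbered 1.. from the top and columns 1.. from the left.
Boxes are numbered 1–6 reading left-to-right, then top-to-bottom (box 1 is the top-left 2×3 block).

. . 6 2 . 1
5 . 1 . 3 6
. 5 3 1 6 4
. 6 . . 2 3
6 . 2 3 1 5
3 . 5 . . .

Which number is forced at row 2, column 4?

4

Row 2 already contains {1, 3, 5, 6}.
Column 4 already contains {1, 2, 3}.
Its 2×3 block (box 2) already contains {1, 2, 3, 6}.
The only value from 1–6 not eliminated is 4, so row 2, column 4 = 4.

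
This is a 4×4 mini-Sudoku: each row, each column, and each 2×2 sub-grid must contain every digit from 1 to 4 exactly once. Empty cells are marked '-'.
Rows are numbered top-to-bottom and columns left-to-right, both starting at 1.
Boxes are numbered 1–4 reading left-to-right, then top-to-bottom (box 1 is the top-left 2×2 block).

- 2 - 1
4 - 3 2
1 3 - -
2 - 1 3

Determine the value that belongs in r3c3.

2

Cell r3c3 itself could take any of {2, 4} by direct elimination.
Consider where 2 can go in row 3.
r3c4 is out (column 4 already has a 2).
So the only cell in row 3 that can hold 2 is r3c3.
Therefore r3c3 = 2.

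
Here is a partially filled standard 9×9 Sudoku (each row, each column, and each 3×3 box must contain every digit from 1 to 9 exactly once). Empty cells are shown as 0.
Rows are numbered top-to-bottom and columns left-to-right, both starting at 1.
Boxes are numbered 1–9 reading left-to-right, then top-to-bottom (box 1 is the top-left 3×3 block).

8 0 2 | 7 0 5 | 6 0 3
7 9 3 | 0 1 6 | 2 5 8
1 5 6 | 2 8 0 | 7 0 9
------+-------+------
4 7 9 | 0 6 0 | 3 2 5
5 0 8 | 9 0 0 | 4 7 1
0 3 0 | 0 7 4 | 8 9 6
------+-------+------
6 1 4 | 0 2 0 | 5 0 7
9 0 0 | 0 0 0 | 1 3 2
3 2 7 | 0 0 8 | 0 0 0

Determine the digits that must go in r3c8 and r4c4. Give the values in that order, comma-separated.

For r3c8:
  Row 3 already contains {1, 2, 5, 6, 7, 8, 9}.
  Column 8 already contains {2, 3, 5, 7, 9}.
  Its 3×3 block (box 3) already contains {2, 3, 5, 6, 7, 8, 9}.
  The only value from 1–9 not eliminated is 4, so r3c8 = 4.
For r4c4:
  Consider where 8 can go in row 4.
  r4c6 is out (column 6 already has a 8).
  So the only cell in row 4 that can hold 8 is r4c4.
  So r4c4 = 8.

4,8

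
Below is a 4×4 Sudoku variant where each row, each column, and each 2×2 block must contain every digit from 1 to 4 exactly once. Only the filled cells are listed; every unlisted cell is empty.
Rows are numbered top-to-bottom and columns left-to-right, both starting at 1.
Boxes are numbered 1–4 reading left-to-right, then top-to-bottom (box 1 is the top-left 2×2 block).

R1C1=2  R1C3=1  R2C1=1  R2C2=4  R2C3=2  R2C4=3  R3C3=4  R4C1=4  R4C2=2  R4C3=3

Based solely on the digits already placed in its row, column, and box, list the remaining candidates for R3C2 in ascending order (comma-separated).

Row 3 already contains {4}.
Column 2 already contains {2, 4}.
Its 2×2 block (box 3) already contains {2, 4}.
Removing those from 1–4 leaves {1, 3} as the candidates for R3C2.

1,3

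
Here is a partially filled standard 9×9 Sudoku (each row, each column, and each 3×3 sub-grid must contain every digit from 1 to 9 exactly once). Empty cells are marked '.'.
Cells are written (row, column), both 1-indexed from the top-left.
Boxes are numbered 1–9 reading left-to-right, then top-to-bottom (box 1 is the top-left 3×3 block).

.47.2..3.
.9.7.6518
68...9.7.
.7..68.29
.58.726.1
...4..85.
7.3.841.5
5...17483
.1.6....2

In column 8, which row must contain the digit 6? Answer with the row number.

Consider where 6 can go in column 8.
(5,8) is out (row 5 already has a 6).
(9,8) is out (row 9 already has a 6).
So the only cell in column 8 that can hold 6 is (7,8).
That is row 7.

7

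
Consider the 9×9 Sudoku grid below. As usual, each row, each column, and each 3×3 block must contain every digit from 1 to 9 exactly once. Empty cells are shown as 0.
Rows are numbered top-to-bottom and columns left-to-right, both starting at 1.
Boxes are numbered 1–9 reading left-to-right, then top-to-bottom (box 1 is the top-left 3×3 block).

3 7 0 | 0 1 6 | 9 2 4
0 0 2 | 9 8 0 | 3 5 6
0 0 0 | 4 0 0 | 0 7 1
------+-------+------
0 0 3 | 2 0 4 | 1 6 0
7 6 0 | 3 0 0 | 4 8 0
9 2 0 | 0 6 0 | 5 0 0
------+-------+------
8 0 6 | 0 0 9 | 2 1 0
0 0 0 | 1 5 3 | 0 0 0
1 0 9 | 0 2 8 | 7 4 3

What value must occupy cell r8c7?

6

Cell r8c7 itself could take any of {6, 8} by direct elimination.
Consider where 6 can go in row 8.
r8c1 is out (box 7 already has a 6).
r8c2 is out (column 2 already has a 6).
r8c3 is out (column 3 already has a 6).
r8c8 is out (column 8 already has a 6).
r8c9 is out (column 9 already has a 6).
So the only cell in row 8 that can hold 6 is r8c7.
Therefore r8c7 = 6.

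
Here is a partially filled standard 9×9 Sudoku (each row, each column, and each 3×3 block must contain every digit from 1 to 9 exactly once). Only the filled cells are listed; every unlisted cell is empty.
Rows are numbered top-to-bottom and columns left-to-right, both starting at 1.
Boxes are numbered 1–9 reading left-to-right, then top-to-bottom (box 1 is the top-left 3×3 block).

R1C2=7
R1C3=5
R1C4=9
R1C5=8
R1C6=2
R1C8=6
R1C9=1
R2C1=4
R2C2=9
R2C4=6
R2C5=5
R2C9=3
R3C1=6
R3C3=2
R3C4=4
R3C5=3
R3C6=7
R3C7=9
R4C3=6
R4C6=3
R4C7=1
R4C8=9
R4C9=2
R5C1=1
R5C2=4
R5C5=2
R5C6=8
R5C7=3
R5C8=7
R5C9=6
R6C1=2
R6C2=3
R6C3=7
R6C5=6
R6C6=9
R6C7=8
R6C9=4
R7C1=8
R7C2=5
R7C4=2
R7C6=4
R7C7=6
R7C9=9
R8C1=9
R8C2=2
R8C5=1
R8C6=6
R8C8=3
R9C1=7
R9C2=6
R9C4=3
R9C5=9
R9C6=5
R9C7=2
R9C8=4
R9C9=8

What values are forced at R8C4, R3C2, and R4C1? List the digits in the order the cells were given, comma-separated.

For R8C4:
  Consider where 8 can go in row 8.
  R8C3 is out (box 7 already has a 8).
  R8C7 is out (column 7 already has a 8).
  R8C9 is out (column 9 already has a 8).
  So the only cell in row 8 that can hold 8 is R8C4.
  So R8C4 = 8.
For R3C2:
  Consider where 1 can go in row 3.
  R3C8 is out (box 3 already has a 1).
  R3C9 is out (column 9 already has a 1).
  So the only cell in row 3 that can hold 1 is R3C2.
  So R3C2 = 1.
For R4C1:
  Row 4 already contains {1, 2, 3, 6, 9}.
  Column 1 already contains {1, 2, 4, 6, 7, 8, 9}.
  Its 3×3 block (box 4) already contains {1, 2, 3, 4, 6, 7}.
  The only value from 1–9 not eliminated is 5, so R4C1 = 5.

8,1,5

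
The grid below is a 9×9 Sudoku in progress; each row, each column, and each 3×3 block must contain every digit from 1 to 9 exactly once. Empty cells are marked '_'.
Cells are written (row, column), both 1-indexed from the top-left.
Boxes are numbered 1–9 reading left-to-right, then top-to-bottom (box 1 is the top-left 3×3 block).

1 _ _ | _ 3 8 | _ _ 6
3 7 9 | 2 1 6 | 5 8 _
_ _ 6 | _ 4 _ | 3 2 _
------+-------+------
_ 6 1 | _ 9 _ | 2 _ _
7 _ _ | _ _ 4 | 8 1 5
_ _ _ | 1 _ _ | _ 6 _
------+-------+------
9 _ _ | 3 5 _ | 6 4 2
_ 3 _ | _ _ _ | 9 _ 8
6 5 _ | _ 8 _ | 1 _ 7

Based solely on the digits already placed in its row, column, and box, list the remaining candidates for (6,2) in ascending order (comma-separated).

2,4,8,9

Row 6 already contains {1, 6}.
Column 2 already contains {3, 5, 6, 7}.
Its 3×3 block (box 4) already contains {1, 6, 7}.
Removing those from 1–9 leaves {2, 4, 8, 9} as the candidates for (6,2).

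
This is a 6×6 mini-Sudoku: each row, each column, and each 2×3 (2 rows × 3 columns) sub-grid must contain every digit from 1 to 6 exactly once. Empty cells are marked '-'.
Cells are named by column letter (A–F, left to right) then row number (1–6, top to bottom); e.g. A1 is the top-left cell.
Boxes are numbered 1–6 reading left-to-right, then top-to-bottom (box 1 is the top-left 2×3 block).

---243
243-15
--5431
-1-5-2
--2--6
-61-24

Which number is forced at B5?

3

Cell B5 itself could take any of {3, 5} by direct elimination.
Consider where 3 can go in column B.
B1 is out (row 1 already has a 3).
B3 is out (row 3 already has a 3).
So the only cell in column B that can hold 3 is B5.
Therefore B5 = 3.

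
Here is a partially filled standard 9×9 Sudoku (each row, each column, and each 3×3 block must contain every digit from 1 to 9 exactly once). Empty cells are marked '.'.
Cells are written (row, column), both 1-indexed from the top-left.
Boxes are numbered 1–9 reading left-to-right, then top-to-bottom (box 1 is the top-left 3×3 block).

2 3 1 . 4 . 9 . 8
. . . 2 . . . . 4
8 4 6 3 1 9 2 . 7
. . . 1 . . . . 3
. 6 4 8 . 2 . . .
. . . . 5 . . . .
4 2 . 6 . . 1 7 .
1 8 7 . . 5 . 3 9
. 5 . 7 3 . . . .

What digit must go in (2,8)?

Cell (2,8) itself could take any of {1, 5, 6} by direct elimination.
Consider where 1 can go in box 3.
(1,8) is out (row 1 already has a 1).
(2,7) is out (column 7 already has a 1).
(3,8) is out (row 3 already has a 1).
So the only cell in box 3 that can hold 1 is (2,8).
Therefore (2,8) = 1.

1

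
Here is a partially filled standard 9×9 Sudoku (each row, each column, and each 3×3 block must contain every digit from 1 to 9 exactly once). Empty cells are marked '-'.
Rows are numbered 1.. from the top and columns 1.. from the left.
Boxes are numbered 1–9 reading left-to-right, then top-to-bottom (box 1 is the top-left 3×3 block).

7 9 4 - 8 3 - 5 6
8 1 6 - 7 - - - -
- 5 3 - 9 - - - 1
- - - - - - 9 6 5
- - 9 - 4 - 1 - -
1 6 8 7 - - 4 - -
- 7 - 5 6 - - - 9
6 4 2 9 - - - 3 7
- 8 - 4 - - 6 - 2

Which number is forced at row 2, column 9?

4

Cell row 2, column 9 itself could take any of {3, 4} by direct elimination.
Consider where 4 can go in column 9.
row 5, column 9 is out (row 5 already has a 4).
row 6, column 9 is out (row 6 already has a 4).
So the only cell in column 9 that can hold 4 is row 2, column 9.
Therefore row 2, column 9 = 4.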